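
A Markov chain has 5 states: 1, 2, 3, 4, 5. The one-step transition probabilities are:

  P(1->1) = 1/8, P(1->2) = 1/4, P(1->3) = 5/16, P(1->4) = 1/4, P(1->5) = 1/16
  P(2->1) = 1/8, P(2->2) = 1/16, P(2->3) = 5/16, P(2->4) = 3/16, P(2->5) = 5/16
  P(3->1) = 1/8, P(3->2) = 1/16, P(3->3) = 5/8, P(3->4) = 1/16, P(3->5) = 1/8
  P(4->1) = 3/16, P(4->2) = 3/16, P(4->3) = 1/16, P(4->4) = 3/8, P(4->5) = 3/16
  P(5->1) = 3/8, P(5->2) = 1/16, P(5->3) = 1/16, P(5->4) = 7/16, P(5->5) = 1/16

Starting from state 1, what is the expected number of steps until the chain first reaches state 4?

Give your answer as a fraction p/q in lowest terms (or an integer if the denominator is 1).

Let h_i = expected steps to first reach 4 from state i.
Boundary: h_4 = 0.
First-step equations for the other states:
  h_1 = 1 + 1/8*h_1 + 1/4*h_2 + 5/16*h_3 + 1/4*h_4 + 1/16*h_5
  h_2 = 1 + 1/8*h_1 + 1/16*h_2 + 5/16*h_3 + 3/16*h_4 + 5/16*h_5
  h_3 = 1 + 1/8*h_1 + 1/16*h_2 + 5/8*h_3 + 1/16*h_4 + 1/8*h_5
  h_5 = 1 + 3/8*h_1 + 1/16*h_2 + 1/16*h_3 + 7/16*h_4 + 1/16*h_5

Substituting h_4 = 0 and rearranging gives the linear system (I - Q) h = 1:
  [7/8, -1/4, -5/16, -1/16] . (h_1, h_2, h_3, h_5) = 1
  [-1/8, 15/16, -5/16, -5/16] . (h_1, h_2, h_3, h_5) = 1
  [-1/8, -1/16, 3/8, -1/8] . (h_1, h_2, h_3, h_5) = 1
  [-3/8, -1/16, -1/16, 15/16] . (h_1, h_2, h_3, h_5) = 1

Solving yields:
  h_1 = 16/3
  h_2 = 16/3
  h_3 = 20/3
  h_5 = 4

Starting state is 1, so the expected hitting time is h_1 = 16/3.

Answer: 16/3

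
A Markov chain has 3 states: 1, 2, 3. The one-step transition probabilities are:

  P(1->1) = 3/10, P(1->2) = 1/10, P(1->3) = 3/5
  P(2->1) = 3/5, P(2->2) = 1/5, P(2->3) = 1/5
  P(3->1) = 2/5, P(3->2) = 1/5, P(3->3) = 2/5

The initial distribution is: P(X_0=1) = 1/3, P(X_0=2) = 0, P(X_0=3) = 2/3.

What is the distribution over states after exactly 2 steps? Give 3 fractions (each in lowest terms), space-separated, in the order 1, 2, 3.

Answer: 119/300 49/300 11/25

Derivation:
Propagating the distribution step by step (d_{t+1} = d_t * P):
d_0 = (1=1/3, 2=0, 3=2/3)
  d_1[1] = 1/3*3/10 + 0*3/5 + 2/3*2/5 = 11/30
  d_1[2] = 1/3*1/10 + 0*1/5 + 2/3*1/5 = 1/6
  d_1[3] = 1/3*3/5 + 0*1/5 + 2/3*2/5 = 7/15
d_1 = (1=11/30, 2=1/6, 3=7/15)
  d_2[1] = 11/30*3/10 + 1/6*3/5 + 7/15*2/5 = 119/300
  d_2[2] = 11/30*1/10 + 1/6*1/5 + 7/15*1/5 = 49/300
  d_2[3] = 11/30*3/5 + 1/6*1/5 + 7/15*2/5 = 11/25
d_2 = (1=119/300, 2=49/300, 3=11/25)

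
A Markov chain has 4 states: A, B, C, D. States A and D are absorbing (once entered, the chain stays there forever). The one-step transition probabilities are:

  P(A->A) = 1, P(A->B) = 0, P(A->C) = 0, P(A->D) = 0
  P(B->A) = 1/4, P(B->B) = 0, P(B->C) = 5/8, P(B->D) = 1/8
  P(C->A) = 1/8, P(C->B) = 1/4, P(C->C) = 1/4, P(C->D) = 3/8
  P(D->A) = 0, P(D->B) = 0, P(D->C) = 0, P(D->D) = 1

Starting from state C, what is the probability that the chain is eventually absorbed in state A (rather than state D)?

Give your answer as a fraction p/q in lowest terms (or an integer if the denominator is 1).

Answer: 6/19

Derivation:
Let a_i = P(absorbed in A | start in state i).
Boundary conditions: a_A = 1, a_D = 0.
For each transient state i, a_i = sum_j P(i->j) * a_j:
  a_B = 1/4*a_A + 0*a_B + 5/8*a_C + 1/8*a_D
  a_C = 1/8*a_A + 1/4*a_B + 1/4*a_C + 3/8*a_D

Substituting a_A = 1 and a_D = 0, rearrange to (I - Q) a = r where r[i] = P(i -> A):
  [1, -5/8] . (a_B, a_C) = 1/4
  [-1/4, 3/4] . (a_B, a_C) = 1/8

Solving yields:
  a_B = 17/38
  a_C = 6/19

Starting state is C, so the absorption probability is a_C = 6/19.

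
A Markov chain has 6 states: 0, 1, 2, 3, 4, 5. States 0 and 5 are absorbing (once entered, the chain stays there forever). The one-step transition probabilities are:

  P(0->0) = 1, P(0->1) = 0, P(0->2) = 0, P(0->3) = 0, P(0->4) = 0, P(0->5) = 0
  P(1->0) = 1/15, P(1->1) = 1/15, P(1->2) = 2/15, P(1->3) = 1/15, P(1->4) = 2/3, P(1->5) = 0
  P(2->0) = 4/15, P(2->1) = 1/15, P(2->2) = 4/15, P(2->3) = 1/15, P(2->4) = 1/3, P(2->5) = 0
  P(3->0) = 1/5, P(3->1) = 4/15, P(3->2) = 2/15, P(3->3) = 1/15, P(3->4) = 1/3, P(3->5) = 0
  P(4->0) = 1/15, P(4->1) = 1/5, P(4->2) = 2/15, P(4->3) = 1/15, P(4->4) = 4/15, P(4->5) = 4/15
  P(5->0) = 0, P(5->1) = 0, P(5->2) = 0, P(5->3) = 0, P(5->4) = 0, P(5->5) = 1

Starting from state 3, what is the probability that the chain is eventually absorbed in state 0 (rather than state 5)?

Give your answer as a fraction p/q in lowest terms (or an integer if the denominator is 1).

Answer: 7871/13471

Derivation:
Let a_i = P(absorbed in 0 | start in state i).
Boundary conditions: a_0 = 1, a_5 = 0.
For each transient state i, a_i = sum_j P(i->j) * a_j:
  a_1 = 1/15*a_0 + 1/15*a_1 + 2/15*a_2 + 1/15*a_3 + 2/3*a_4 + 0*a_5
  a_2 = 4/15*a_0 + 1/15*a_1 + 4/15*a_2 + 1/15*a_3 + 1/3*a_4 + 0*a_5
  a_3 = 1/5*a_0 + 4/15*a_1 + 2/15*a_2 + 1/15*a_3 + 1/3*a_4 + 0*a_5
  a_4 = 1/15*a_0 + 1/5*a_1 + 2/15*a_2 + 1/15*a_3 + 4/15*a_4 + 4/15*a_5

Substituting a_0 = 1 and a_5 = 0, rearrange to (I - Q) a = r where r[i] = P(i -> 0):
  [14/15, -2/15, -1/15, -2/3] . (a_1, a_2, a_3, a_4) = 1/15
  [-1/15, 11/15, -1/15, -1/3] . (a_1, a_2, a_3, a_4) = 4/15
  [-4/15, -2/15, 14/15, -1/3] . (a_1, a_2, a_3, a_4) = 1/5
  [-1/5, -2/15, -1/15, 11/15] . (a_1, a_2, a_3, a_4) = 1/15

Solving yields:
  a_1 = 6531/13471
  a_2 = 8611/13471
  a_3 = 7871/13471
  a_4 = 5287/13471

Starting state is 3, so the absorption probability is a_3 = 7871/13471.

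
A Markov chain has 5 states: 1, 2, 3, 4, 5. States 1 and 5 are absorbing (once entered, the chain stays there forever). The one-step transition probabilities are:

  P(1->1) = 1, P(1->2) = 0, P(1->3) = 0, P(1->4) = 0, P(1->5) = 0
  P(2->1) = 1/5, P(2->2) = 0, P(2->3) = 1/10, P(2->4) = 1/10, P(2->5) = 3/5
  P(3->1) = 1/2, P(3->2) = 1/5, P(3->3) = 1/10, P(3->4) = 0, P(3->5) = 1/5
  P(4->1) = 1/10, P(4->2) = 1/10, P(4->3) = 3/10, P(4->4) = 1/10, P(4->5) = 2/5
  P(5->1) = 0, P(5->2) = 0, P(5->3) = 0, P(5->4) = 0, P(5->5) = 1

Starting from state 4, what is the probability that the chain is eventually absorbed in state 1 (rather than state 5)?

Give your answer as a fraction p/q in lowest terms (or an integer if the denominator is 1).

Answer: 13/37

Derivation:
Let a_i = P(absorbed in 1 | start in state i).
Boundary conditions: a_1 = 1, a_5 = 0.
For each transient state i, a_i = sum_j P(i->j) * a_j:
  a_2 = 1/5*a_1 + 0*a_2 + 1/10*a_3 + 1/10*a_4 + 3/5*a_5
  a_3 = 1/2*a_1 + 1/5*a_2 + 1/10*a_3 + 0*a_4 + 1/5*a_5
  a_4 = 1/10*a_1 + 1/10*a_2 + 3/10*a_3 + 1/10*a_4 + 2/5*a_5

Substituting a_1 = 1 and a_5 = 0, rearrange to (I - Q) a = r where r[i] = P(i -> 1):
  [1, -1/10, -1/10] . (a_2, a_3, a_4) = 1/5
  [-1/5, 9/10, 0] . (a_2, a_3, a_4) = 1/2
  [-1/10, -3/10, 9/10] . (a_2, a_3, a_4) = 1/10

Solving yields:
  a_2 = 11/37
  a_3 = 23/37
  a_4 = 13/37

Starting state is 4, so the absorption probability is a_4 = 13/37.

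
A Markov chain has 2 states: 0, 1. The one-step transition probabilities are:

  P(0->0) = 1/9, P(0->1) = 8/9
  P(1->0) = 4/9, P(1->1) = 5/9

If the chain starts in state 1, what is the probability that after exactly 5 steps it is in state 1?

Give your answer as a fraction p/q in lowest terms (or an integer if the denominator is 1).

Computing P^5 by repeated multiplication:
P^1 =
  0: [1/9, 8/9]
  1: [4/9, 5/9]
P^2 =
  0: [11/27, 16/27]
  1: [8/27, 19/27]
P^3 =
  0: [25/81, 56/81]
  1: [28/81, 53/81]
P^4 =
  0: [83/243, 160/243]
  1: [80/243, 163/243]
P^5 =
  0: [241/729, 488/729]
  1: [244/729, 485/729]

(P^5)[1 -> 1] = 485/729

Answer: 485/729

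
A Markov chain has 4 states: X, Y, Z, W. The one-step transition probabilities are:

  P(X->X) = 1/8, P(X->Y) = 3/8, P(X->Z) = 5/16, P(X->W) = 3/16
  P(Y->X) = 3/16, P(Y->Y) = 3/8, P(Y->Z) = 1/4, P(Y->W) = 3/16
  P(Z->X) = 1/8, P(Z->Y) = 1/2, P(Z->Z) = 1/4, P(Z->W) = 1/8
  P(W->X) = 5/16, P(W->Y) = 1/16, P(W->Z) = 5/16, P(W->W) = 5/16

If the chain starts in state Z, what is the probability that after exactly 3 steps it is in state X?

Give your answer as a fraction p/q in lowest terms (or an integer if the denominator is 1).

Answer: 375/2048

Derivation:
Computing P^3 by repeated multiplication:
P^1 =
  X: [1/8, 3/8, 5/16, 3/16]
  Y: [3/16, 3/8, 1/4, 3/16]
  Z: [1/8, 1/2, 1/4, 1/8]
  W: [5/16, 1/16, 5/16, 5/16]
P^2 =
  X: [47/256, 91/256, 69/256, 49/256]
  Y: [47/256, 89/256, 35/128, 25/128]
  Z: [23/128, 47/128, 17/64, 3/16]
  W: [3/16, 81/256, 37/128, 53/256]
P^3 =
  X: [375/2048, 1429/4096, 35/128, 797/4096]
  Y: [751/4096, 713/2048, 1121/4096, 399/2048]
  Z: [375/2048, 179/512, 559/2048, 199/1024]
  W: [47/256, 1419/4096, 1125/4096, 25/128]

(P^3)[Z -> X] = 375/2048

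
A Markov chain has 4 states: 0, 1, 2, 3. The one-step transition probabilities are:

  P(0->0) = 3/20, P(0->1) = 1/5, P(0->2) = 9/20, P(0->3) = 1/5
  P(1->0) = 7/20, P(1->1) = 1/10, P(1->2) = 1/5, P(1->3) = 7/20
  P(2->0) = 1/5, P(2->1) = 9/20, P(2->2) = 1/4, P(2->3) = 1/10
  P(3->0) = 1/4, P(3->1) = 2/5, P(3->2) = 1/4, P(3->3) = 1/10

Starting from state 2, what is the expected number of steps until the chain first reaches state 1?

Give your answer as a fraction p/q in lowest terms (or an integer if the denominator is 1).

Answer: 4180/1651

Derivation:
Let h_i = expected steps to first reach 1 from state i.
Boundary: h_1 = 0.
First-step equations for the other states:
  h_0 = 1 + 3/20*h_0 + 1/5*h_1 + 9/20*h_2 + 1/5*h_3
  h_2 = 1 + 1/5*h_0 + 9/20*h_1 + 1/4*h_2 + 1/10*h_3
  h_3 = 1 + 1/4*h_0 + 2/5*h_1 + 1/4*h_2 + 1/10*h_3

Substituting h_1 = 0 and rearranging gives the linear system (I - Q) h = 1:
  [17/20, -9/20, -1/5] . (h_0, h_2, h_3) = 1
  [-1/5, 3/4, -1/10] . (h_0, h_2, h_3) = 1
  [-1/4, -1/4, 9/10] . (h_0, h_2, h_3) = 1

Solving yields:
  h_0 = 400/127
  h_2 = 4180/1651
  h_3 = 4440/1651

Starting state is 2, so the expected hitting time is h_2 = 4180/1651.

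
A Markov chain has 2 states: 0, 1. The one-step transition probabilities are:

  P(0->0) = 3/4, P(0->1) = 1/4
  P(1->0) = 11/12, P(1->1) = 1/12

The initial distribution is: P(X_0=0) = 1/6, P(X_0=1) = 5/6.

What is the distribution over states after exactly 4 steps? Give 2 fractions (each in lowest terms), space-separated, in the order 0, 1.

Answer: 3053/3888 835/3888

Derivation:
Propagating the distribution step by step (d_{t+1} = d_t * P):
d_0 = (0=1/6, 1=5/6)
  d_1[0] = 1/6*3/4 + 5/6*11/12 = 8/9
  d_1[1] = 1/6*1/4 + 5/6*1/12 = 1/9
d_1 = (0=8/9, 1=1/9)
  d_2[0] = 8/9*3/4 + 1/9*11/12 = 83/108
  d_2[1] = 8/9*1/4 + 1/9*1/12 = 25/108
d_2 = (0=83/108, 1=25/108)
  d_3[0] = 83/108*3/4 + 25/108*11/12 = 511/648
  d_3[1] = 83/108*1/4 + 25/108*1/12 = 137/648
d_3 = (0=511/648, 1=137/648)
  d_4[0] = 511/648*3/4 + 137/648*11/12 = 3053/3888
  d_4[1] = 511/648*1/4 + 137/648*1/12 = 835/3888
d_4 = (0=3053/3888, 1=835/3888)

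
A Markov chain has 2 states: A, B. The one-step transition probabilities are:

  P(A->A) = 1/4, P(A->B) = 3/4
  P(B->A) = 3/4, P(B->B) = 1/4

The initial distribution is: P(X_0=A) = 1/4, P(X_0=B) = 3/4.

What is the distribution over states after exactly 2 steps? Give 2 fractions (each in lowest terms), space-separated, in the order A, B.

Propagating the distribution step by step (d_{t+1} = d_t * P):
d_0 = (A=1/4, B=3/4)
  d_1[A] = 1/4*1/4 + 3/4*3/4 = 5/8
  d_1[B] = 1/4*3/4 + 3/4*1/4 = 3/8
d_1 = (A=5/8, B=3/8)
  d_2[A] = 5/8*1/4 + 3/8*3/4 = 7/16
  d_2[B] = 5/8*3/4 + 3/8*1/4 = 9/16
d_2 = (A=7/16, B=9/16)

Answer: 7/16 9/16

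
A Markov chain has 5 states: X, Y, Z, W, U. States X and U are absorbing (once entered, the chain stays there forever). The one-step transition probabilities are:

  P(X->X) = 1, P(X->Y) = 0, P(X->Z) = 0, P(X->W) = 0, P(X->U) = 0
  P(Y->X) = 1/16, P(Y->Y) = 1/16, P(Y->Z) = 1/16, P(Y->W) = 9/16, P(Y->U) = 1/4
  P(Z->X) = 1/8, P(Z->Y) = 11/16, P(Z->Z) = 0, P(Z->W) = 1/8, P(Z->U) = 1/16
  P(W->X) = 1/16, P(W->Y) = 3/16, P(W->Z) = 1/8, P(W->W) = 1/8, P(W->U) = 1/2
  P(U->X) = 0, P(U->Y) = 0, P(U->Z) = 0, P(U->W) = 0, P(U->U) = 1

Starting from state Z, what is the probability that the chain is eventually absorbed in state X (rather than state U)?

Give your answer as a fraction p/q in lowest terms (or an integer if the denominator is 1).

Let a_i = P(absorbed in X | start in state i).
Boundary conditions: a_X = 1, a_U = 0.
For each transient state i, a_i = sum_j P(i->j) * a_j:
  a_Y = 1/16*a_X + 1/16*a_Y + 1/16*a_Z + 9/16*a_W + 1/4*a_U
  a_Z = 1/8*a_X + 11/16*a_Y + 0*a_Z + 1/8*a_W + 1/16*a_U
  a_W = 1/16*a_X + 3/16*a_Y + 1/8*a_Z + 1/8*a_W + 1/2*a_U

Substituting a_X = 1 and a_U = 0, rearrange to (I - Q) a = r where r[i] = P(i -> X):
  [15/16, -1/16, -9/16] . (a_Y, a_Z, a_W) = 1/16
  [-11/16, 1, -1/8] . (a_Y, a_Z, a_W) = 1/8
  [-3/16, -1/8, 7/8] . (a_Y, a_Z, a_W) = 1/16

Solving yields:
  a_Y = 43/251
  a_Z = 131/502
  a_W = 73/502

Starting state is Z, so the absorption probability is a_Z = 131/502.

Answer: 131/502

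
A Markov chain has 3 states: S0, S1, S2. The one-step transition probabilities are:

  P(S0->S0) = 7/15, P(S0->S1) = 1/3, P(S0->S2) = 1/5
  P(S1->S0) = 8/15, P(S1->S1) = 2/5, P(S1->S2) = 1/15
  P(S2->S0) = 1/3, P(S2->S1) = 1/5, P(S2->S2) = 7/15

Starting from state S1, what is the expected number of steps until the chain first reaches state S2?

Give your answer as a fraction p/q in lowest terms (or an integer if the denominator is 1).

Answer: 15/2

Derivation:
Let h_i = expected steps to first reach S2 from state i.
Boundary: h_S2 = 0.
First-step equations for the other states:
  h_S0 = 1 + 7/15*h_S0 + 1/3*h_S1 + 1/5*h_S2
  h_S1 = 1 + 8/15*h_S0 + 2/5*h_S1 + 1/15*h_S2

Substituting h_S2 = 0 and rearranging gives the linear system (I - Q) h = 1:
  [8/15, -1/3] . (h_S0, h_S1) = 1
  [-8/15, 3/5] . (h_S0, h_S1) = 1

Solving yields:
  h_S0 = 105/16
  h_S1 = 15/2

Starting state is S1, so the expected hitting time is h_S1 = 15/2.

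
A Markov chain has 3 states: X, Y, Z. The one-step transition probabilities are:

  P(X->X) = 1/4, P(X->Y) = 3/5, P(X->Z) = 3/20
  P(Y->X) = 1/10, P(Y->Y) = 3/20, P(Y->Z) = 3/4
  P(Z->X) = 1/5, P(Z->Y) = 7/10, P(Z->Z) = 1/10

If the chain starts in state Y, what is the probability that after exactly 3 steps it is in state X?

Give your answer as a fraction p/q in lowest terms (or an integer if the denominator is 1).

Computing P^3 by repeated multiplication:
P^1 =
  X: [1/4, 3/5, 3/20]
  Y: [1/10, 3/20, 3/4]
  Z: [1/5, 7/10, 1/10]
P^2 =
  X: [61/400, 69/200, 201/400]
  Y: [19/100, 243/400, 81/400]
  Z: [7/50, 59/200, 113/200]
P^3 =
  X: [277/1600, 99/200, 531/1600]
  Y: [119/800, 111/320, 807/1600]
  Z: [71/400, 419/800, 239/800]

(P^3)[Y -> X] = 119/800

Answer: 119/800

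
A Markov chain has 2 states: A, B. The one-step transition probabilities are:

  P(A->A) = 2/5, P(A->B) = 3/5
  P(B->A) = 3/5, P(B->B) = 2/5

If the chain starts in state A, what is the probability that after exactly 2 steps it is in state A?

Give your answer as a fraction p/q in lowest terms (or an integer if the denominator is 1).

Computing P^2 by repeated multiplication:
P^1 =
  A: [2/5, 3/5]
  B: [3/5, 2/5]
P^2 =
  A: [13/25, 12/25]
  B: [12/25, 13/25]

(P^2)[A -> A] = 13/25

Answer: 13/25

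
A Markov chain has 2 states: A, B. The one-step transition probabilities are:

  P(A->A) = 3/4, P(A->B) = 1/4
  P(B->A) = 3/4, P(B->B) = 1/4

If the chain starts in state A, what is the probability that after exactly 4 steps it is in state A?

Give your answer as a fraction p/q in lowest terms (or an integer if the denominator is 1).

Computing P^4 by repeated multiplication:
P^1 =
  A: [3/4, 1/4]
  B: [3/4, 1/4]
P^2 =
  A: [3/4, 1/4]
  B: [3/4, 1/4]
P^3 =
  A: [3/4, 1/4]
  B: [3/4, 1/4]
P^4 =
  A: [3/4, 1/4]
  B: [3/4, 1/4]

(P^4)[A -> A] = 3/4

Answer: 3/4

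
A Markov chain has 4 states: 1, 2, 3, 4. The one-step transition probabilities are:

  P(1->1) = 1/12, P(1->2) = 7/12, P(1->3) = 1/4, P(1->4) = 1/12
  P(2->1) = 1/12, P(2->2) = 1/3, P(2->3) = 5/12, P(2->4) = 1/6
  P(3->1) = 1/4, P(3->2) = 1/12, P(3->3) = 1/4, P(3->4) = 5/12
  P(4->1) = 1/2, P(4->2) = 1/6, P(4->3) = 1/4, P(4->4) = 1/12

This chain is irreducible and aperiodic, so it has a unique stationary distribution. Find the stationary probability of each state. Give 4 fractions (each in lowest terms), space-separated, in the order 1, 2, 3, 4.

The stationary distribution satisfies pi = pi * P, i.e.:
  pi_1 = 1/12*pi_1 + 1/12*pi_2 + 1/4*pi_3 + 1/2*pi_4
  pi_2 = 7/12*pi_1 + 1/3*pi_2 + 1/12*pi_3 + 1/6*pi_4
  pi_3 = 1/4*pi_1 + 5/12*pi_2 + 1/4*pi_3 + 1/4*pi_4
  pi_4 = 1/12*pi_1 + 1/6*pi_2 + 5/12*pi_3 + 1/12*pi_4
with normalization: pi_1 + pi_2 + pi_3 + pi_4 = 1.

Using the first 3 balance equations plus normalization, the linear system A*pi = b is:
  [-11/12, 1/12, 1/4, 1/2] . pi = 0
  [7/12, -2/3, 1/12, 1/6] . pi = 0
  [1/4, 5/12, -3/4, 1/4] . pi = 0
  [1, 1, 1, 1] . pi = 1

Solving yields:
  pi_1 = 525/2404
  pi_2 = 168/601
  pi_3 = 713/2404
  pi_4 = 247/1202

Verification (pi * P):
  525/2404*1/12 + 168/601*1/12 + 713/2404*1/4 + 247/1202*1/2 = 525/2404 = pi_1  (ok)
  525/2404*7/12 + 168/601*1/3 + 713/2404*1/12 + 247/1202*1/6 = 168/601 = pi_2  (ok)
  525/2404*1/4 + 168/601*5/12 + 713/2404*1/4 + 247/1202*1/4 = 713/2404 = pi_3  (ok)
  525/2404*1/12 + 168/601*1/6 + 713/2404*5/12 + 247/1202*1/12 = 247/1202 = pi_4  (ok)

Answer: 525/2404 168/601 713/2404 247/1202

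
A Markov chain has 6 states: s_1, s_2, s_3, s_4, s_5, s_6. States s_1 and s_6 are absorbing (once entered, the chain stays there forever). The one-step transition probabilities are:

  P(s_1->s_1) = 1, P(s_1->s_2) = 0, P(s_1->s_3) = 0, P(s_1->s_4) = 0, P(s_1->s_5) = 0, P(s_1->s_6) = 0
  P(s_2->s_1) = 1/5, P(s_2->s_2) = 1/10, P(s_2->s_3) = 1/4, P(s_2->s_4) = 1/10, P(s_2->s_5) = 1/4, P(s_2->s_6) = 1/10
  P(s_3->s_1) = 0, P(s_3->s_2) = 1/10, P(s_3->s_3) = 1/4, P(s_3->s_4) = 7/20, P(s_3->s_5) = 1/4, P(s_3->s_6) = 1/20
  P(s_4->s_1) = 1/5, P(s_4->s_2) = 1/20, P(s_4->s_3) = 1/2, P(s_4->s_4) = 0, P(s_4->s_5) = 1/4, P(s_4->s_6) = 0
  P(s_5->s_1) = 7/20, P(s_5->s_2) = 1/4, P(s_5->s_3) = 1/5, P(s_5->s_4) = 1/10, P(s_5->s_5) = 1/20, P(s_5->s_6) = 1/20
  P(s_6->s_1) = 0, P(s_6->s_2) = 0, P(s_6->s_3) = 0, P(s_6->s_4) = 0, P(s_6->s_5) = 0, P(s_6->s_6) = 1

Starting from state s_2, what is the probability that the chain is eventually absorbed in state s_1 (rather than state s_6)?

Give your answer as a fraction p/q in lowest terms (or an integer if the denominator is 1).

Answer: 6997/9398

Derivation:
Let a_i = P(absorbed in s_1 | start in state i).
Boundary conditions: a_s_1 = 1, a_s_6 = 0.
For each transient state i, a_i = sum_j P(i->j) * a_j:
  a_s_2 = 1/5*a_s_1 + 1/10*a_s_2 + 1/4*a_s_3 + 1/10*a_s_4 + 1/4*a_s_5 + 1/10*a_s_6
  a_s_3 = 0*a_s_1 + 1/10*a_s_2 + 1/4*a_s_3 + 7/20*a_s_4 + 1/4*a_s_5 + 1/20*a_s_6
  a_s_4 = 1/5*a_s_1 + 1/20*a_s_2 + 1/2*a_s_3 + 0*a_s_4 + 1/4*a_s_5 + 0*a_s_6
  a_s_5 = 7/20*a_s_1 + 1/4*a_s_2 + 1/5*a_s_3 + 1/10*a_s_4 + 1/20*a_s_5 + 1/20*a_s_6

Substituting a_s_1 = 1 and a_s_6 = 0, rearrange to (I - Q) a = r where r[i] = P(i -> s_1):
  [9/10, -1/4, -1/10, -1/4] . (a_s_2, a_s_3, a_s_4, a_s_5) = 1/5
  [-1/10, 3/4, -7/20, -1/4] . (a_s_2, a_s_3, a_s_4, a_s_5) = 0
  [-1/20, -1/2, 1, -1/4] . (a_s_2, a_s_3, a_s_4, a_s_5) = 1/5
  [-1/4, -1/5, -1/10, 19/20] . (a_s_2, a_s_3, a_s_4, a_s_5) = 7/20

Solving yields:
  a_s_2 = 6997/9398
  a_s_3 = 35137/46990
  a_s_4 = 3820/4699
  a_s_5 = 37937/46990

Starting state is s_2, so the absorption probability is a_s_2 = 6997/9398.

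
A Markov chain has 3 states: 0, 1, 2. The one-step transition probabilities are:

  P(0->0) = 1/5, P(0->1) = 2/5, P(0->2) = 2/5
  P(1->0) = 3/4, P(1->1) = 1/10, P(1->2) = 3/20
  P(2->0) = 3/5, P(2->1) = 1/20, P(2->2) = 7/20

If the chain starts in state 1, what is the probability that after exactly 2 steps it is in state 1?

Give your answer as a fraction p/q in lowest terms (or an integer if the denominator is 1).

Computing P^2 by repeated multiplication:
P^1 =
  0: [1/5, 2/5, 2/5]
  1: [3/4, 1/10, 3/20]
  2: [3/5, 1/20, 7/20]
P^2 =
  0: [29/50, 7/50, 7/25]
  1: [63/200, 127/400, 147/400]
  2: [147/400, 21/80, 37/100]

(P^2)[1 -> 1] = 127/400

Answer: 127/400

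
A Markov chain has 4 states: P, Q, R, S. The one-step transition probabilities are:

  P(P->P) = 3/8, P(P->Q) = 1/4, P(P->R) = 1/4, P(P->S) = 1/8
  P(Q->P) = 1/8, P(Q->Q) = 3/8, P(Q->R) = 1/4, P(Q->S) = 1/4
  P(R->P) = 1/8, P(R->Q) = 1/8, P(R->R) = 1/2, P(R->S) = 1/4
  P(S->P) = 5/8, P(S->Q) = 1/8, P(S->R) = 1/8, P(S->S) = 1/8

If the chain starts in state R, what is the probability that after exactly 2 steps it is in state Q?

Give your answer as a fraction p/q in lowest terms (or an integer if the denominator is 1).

Answer: 11/64

Derivation:
Computing P^2 by repeated multiplication:
P^1 =
  P: [3/8, 1/4, 1/4, 1/8]
  Q: [1/8, 3/8, 1/4, 1/4]
  R: [1/8, 1/8, 1/2, 1/4]
  S: [5/8, 1/8, 1/8, 1/8]
P^2 =
  P: [9/32, 15/64, 19/64, 3/16]
  Q: [9/32, 15/64, 9/32, 13/64]
  R: [9/32, 11/64, 11/32, 13/64]
  S: [11/32, 15/64, 17/64, 5/32]

(P^2)[R -> Q] = 11/64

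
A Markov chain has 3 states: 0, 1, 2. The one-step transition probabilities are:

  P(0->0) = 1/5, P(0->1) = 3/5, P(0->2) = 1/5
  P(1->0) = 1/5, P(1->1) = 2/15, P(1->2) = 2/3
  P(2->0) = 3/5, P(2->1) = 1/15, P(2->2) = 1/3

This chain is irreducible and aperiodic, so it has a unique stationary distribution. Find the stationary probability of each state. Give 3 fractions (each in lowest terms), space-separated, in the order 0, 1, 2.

Answer: 20/57 31/114 43/114

Derivation:
The stationary distribution satisfies pi = pi * P, i.e.:
  pi_0 = 1/5*pi_0 + 1/5*pi_1 + 3/5*pi_2
  pi_1 = 3/5*pi_0 + 2/15*pi_1 + 1/15*pi_2
  pi_2 = 1/5*pi_0 + 2/3*pi_1 + 1/3*pi_2
with normalization: pi_0 + pi_1 + pi_2 = 1.

Using the first 2 balance equations plus normalization, the linear system A*pi = b is:
  [-4/5, 1/5, 3/5] . pi = 0
  [3/5, -13/15, 1/15] . pi = 0
  [1, 1, 1] . pi = 1

Solving yields:
  pi_0 = 20/57
  pi_1 = 31/114
  pi_2 = 43/114

Verification (pi * P):
  20/57*1/5 + 31/114*1/5 + 43/114*3/5 = 20/57 = pi_0  (ok)
  20/57*3/5 + 31/114*2/15 + 43/114*1/15 = 31/114 = pi_1  (ok)
  20/57*1/5 + 31/114*2/3 + 43/114*1/3 = 43/114 = pi_2  (ok)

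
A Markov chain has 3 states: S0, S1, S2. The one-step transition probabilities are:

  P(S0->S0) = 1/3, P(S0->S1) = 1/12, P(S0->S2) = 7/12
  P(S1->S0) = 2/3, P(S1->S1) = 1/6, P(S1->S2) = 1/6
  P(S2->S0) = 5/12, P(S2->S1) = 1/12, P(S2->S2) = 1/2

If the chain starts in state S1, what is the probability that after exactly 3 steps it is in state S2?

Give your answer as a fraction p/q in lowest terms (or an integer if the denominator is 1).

Computing P^3 by repeated multiplication:
P^1 =
  S0: [1/3, 1/12, 7/12]
  S1: [2/3, 1/6, 1/6]
  S2: [5/12, 1/12, 1/2]
P^2 =
  S0: [59/144, 13/144, 1/2]
  S1: [29/72, 7/72, 1/2]
  S2: [29/72, 13/144, 73/144]
P^3 =
  S0: [175/432, 157/1728, 871/1728]
  S1: [11/27, 79/864, 433/864]
  S2: [701/1728, 157/1728, 145/288]

(P^3)[S1 -> S2] = 433/864

Answer: 433/864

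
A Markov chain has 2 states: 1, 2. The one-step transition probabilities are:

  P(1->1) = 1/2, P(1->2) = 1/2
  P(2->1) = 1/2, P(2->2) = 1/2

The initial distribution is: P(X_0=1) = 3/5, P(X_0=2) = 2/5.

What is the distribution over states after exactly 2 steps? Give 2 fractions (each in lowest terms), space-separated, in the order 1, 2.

Propagating the distribution step by step (d_{t+1} = d_t * P):
d_0 = (1=3/5, 2=2/5)
  d_1[1] = 3/5*1/2 + 2/5*1/2 = 1/2
  d_1[2] = 3/5*1/2 + 2/5*1/2 = 1/2
d_1 = (1=1/2, 2=1/2)
  d_2[1] = 1/2*1/2 + 1/2*1/2 = 1/2
  d_2[2] = 1/2*1/2 + 1/2*1/2 = 1/2
d_2 = (1=1/2, 2=1/2)

Answer: 1/2 1/2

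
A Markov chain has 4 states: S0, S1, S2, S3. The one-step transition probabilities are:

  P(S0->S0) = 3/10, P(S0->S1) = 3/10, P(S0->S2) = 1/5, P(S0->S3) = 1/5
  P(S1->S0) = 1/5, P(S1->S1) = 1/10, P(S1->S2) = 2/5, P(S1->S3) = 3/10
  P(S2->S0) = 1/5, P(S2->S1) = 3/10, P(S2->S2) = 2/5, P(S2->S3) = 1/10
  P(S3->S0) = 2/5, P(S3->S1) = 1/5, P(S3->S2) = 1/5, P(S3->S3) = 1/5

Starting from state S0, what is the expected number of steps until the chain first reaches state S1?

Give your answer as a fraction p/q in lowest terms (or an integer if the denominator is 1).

Answer: 400/113

Derivation:
Let h_i = expected steps to first reach S1 from state i.
Boundary: h_S1 = 0.
First-step equations for the other states:
  h_S0 = 1 + 3/10*h_S0 + 3/10*h_S1 + 1/5*h_S2 + 1/5*h_S3
  h_S2 = 1 + 1/5*h_S0 + 3/10*h_S1 + 2/5*h_S2 + 1/10*h_S3
  h_S3 = 1 + 2/5*h_S0 + 1/5*h_S1 + 1/5*h_S2 + 1/5*h_S3

Substituting h_S1 = 0 and rearranging gives the linear system (I - Q) h = 1:
  [7/10, -1/5, -1/5] . (h_S0, h_S2, h_S3) = 1
  [-1/5, 3/5, -1/10] . (h_S0, h_S2, h_S3) = 1
  [-2/5, -1/5, 4/5] . (h_S0, h_S2, h_S3) = 1

Solving yields:
  h_S0 = 400/113
  h_S2 = 395/113
  h_S3 = 440/113

Starting state is S0, so the expected hitting time is h_S0 = 400/113.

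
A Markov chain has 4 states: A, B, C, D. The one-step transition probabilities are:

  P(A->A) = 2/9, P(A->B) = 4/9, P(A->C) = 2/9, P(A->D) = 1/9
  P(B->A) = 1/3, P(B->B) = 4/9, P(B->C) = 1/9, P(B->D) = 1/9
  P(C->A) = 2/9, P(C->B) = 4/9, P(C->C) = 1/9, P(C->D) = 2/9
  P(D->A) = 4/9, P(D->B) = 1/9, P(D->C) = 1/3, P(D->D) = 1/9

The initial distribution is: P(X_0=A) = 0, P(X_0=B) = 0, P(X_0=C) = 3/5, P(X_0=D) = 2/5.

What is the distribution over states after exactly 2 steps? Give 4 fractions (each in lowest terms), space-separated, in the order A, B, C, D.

Propagating the distribution step by step (d_{t+1} = d_t * P):
d_0 = (A=0, B=0, C=3/5, D=2/5)
  d_1[A] = 0*2/9 + 0*1/3 + 3/5*2/9 + 2/5*4/9 = 14/45
  d_1[B] = 0*4/9 + 0*4/9 + 3/5*4/9 + 2/5*1/9 = 14/45
  d_1[C] = 0*2/9 + 0*1/9 + 3/5*1/9 + 2/5*1/3 = 1/5
  d_1[D] = 0*1/9 + 0*1/9 + 3/5*2/9 + 2/5*1/9 = 8/45
d_1 = (A=14/45, B=14/45, C=1/5, D=8/45)
  d_2[A] = 14/45*2/9 + 14/45*1/3 + 1/5*2/9 + 8/45*4/9 = 8/27
  d_2[B] = 14/45*4/9 + 14/45*4/9 + 1/5*4/9 + 8/45*1/9 = 52/135
  d_2[C] = 14/45*2/9 + 14/45*1/9 + 1/5*1/9 + 8/45*1/3 = 5/27
  d_2[D] = 14/45*1/9 + 14/45*1/9 + 1/5*2/9 + 8/45*1/9 = 2/15
d_2 = (A=8/27, B=52/135, C=5/27, D=2/15)

Answer: 8/27 52/135 5/27 2/15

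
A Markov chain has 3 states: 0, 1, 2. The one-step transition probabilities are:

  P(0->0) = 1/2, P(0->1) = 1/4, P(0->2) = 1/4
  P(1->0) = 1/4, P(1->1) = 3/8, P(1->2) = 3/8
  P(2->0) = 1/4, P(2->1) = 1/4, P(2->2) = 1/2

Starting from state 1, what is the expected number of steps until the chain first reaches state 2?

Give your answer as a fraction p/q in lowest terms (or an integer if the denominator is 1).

Answer: 3

Derivation:
Let h_i = expected steps to first reach 2 from state i.
Boundary: h_2 = 0.
First-step equations for the other states:
  h_0 = 1 + 1/2*h_0 + 1/4*h_1 + 1/4*h_2
  h_1 = 1 + 1/4*h_0 + 3/8*h_1 + 3/8*h_2

Substituting h_2 = 0 and rearranging gives the linear system (I - Q) h = 1:
  [1/2, -1/4] . (h_0, h_1) = 1
  [-1/4, 5/8] . (h_0, h_1) = 1

Solving yields:
  h_0 = 7/2
  h_1 = 3

Starting state is 1, so the expected hitting time is h_1 = 3.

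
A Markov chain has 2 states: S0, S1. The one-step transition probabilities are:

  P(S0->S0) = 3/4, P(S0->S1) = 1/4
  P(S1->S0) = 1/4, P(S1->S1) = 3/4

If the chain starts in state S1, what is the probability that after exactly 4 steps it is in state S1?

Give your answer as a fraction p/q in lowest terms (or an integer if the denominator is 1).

Computing P^4 by repeated multiplication:
P^1 =
  S0: [3/4, 1/4]
  S1: [1/4, 3/4]
P^2 =
  S0: [5/8, 3/8]
  S1: [3/8, 5/8]
P^3 =
  S0: [9/16, 7/16]
  S1: [7/16, 9/16]
P^4 =
  S0: [17/32, 15/32]
  S1: [15/32, 17/32]

(P^4)[S1 -> S1] = 17/32

Answer: 17/32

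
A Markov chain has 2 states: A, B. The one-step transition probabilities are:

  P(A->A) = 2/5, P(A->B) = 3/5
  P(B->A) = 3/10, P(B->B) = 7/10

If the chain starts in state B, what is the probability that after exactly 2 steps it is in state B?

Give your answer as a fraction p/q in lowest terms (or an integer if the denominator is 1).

Answer: 67/100

Derivation:
Computing P^2 by repeated multiplication:
P^1 =
  A: [2/5, 3/5]
  B: [3/10, 7/10]
P^2 =
  A: [17/50, 33/50]
  B: [33/100, 67/100]

(P^2)[B -> B] = 67/100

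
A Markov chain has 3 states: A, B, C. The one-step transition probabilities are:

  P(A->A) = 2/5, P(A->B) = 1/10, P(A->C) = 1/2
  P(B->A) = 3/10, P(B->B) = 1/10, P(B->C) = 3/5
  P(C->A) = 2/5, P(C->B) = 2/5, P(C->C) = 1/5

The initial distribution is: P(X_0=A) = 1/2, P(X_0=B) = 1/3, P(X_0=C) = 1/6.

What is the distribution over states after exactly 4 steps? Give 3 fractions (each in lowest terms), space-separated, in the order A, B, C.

Answer: 3789/10000 4481/20000 7941/20000

Derivation:
Propagating the distribution step by step (d_{t+1} = d_t * P):
d_0 = (A=1/2, B=1/3, C=1/6)
  d_1[A] = 1/2*2/5 + 1/3*3/10 + 1/6*2/5 = 11/30
  d_1[B] = 1/2*1/10 + 1/3*1/10 + 1/6*2/5 = 3/20
  d_1[C] = 1/2*1/2 + 1/3*3/5 + 1/6*1/5 = 29/60
d_1 = (A=11/30, B=3/20, C=29/60)
  d_2[A] = 11/30*2/5 + 3/20*3/10 + 29/60*2/5 = 77/200
  d_2[B] = 11/30*1/10 + 3/20*1/10 + 29/60*2/5 = 49/200
  d_2[C] = 11/30*1/2 + 3/20*3/5 + 29/60*1/5 = 37/100
d_2 = (A=77/200, B=49/200, C=37/100)
  d_3[A] = 77/200*2/5 + 49/200*3/10 + 37/100*2/5 = 751/2000
  d_3[B] = 77/200*1/10 + 49/200*1/10 + 37/100*2/5 = 211/1000
  d_3[C] = 77/200*1/2 + 49/200*3/5 + 37/100*1/5 = 827/2000
d_3 = (A=751/2000, B=211/1000, C=827/2000)
  d_4[A] = 751/2000*2/5 + 211/1000*3/10 + 827/2000*2/5 = 3789/10000
  d_4[B] = 751/2000*1/10 + 211/1000*1/10 + 827/2000*2/5 = 4481/20000
  d_4[C] = 751/2000*1/2 + 211/1000*3/5 + 827/2000*1/5 = 7941/20000
d_4 = (A=3789/10000, B=4481/20000, C=7941/20000)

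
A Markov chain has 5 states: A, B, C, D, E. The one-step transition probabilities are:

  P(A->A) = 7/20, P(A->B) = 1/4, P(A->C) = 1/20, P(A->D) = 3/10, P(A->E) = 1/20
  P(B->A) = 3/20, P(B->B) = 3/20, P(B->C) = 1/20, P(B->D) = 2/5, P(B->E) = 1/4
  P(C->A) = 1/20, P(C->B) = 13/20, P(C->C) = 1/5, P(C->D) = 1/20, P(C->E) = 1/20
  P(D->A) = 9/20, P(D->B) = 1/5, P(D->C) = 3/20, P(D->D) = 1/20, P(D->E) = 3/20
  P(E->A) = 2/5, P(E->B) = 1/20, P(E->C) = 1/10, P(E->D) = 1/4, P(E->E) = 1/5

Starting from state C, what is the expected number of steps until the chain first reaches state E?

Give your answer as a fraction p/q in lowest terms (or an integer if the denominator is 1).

Answer: 44700/5927

Derivation:
Let h_i = expected steps to first reach E from state i.
Boundary: h_E = 0.
First-step equations for the other states:
  h_A = 1 + 7/20*h_A + 1/4*h_B + 1/20*h_C + 3/10*h_D + 1/20*h_E
  h_B = 1 + 3/20*h_A + 3/20*h_B + 1/20*h_C + 2/5*h_D + 1/4*h_E
  h_C = 1 + 1/20*h_A + 13/20*h_B + 1/5*h_C + 1/20*h_D + 1/20*h_E
  h_D = 1 + 9/20*h_A + 1/5*h_B + 3/20*h_C + 1/20*h_D + 3/20*h_E

Substituting h_E = 0 and rearranging gives the linear system (I - Q) h = 1:
  [13/20, -1/4, -1/20, -3/10] . (h_A, h_B, h_C, h_D) = 1
  [-3/20, 17/20, -1/20, -2/5] . (h_A, h_B, h_C, h_D) = 1
  [-1/20, -13/20, 4/5, -1/20] . (h_A, h_B, h_C, h_D) = 1
  [-9/20, -1/5, -3/20, 19/20] . (h_A, h_B, h_C, h_D) = 1

Solving yields:
  h_A = 47860/5927
  h_B = 38820/5927
  h_C = 44700/5927
  h_D = 44140/5927

Starting state is C, so the expected hitting time is h_C = 44700/5927.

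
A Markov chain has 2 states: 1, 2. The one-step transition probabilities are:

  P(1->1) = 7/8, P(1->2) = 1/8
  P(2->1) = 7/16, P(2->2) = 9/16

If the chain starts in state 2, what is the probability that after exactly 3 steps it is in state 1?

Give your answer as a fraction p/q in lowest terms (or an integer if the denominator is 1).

Computing P^3 by repeated multiplication:
P^1 =
  1: [7/8, 1/8]
  2: [7/16, 9/16]
P^2 =
  1: [105/128, 23/128]
  2: [161/256, 95/256]
P^3 =
  1: [1631/2048, 417/2048]
  2: [2919/4096, 1177/4096]

(P^3)[2 -> 1] = 2919/4096

Answer: 2919/4096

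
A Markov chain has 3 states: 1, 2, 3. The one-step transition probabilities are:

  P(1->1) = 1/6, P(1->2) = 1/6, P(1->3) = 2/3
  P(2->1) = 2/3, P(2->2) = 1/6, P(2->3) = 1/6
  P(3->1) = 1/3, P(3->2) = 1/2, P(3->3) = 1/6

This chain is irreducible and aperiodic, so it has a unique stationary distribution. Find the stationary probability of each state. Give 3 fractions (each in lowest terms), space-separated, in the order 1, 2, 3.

The stationary distribution satisfies pi = pi * P, i.e.:
  pi_1 = 1/6*pi_1 + 2/3*pi_2 + 1/3*pi_3
  pi_2 = 1/6*pi_1 + 1/6*pi_2 + 1/2*pi_3
  pi_3 = 2/3*pi_1 + 1/6*pi_2 + 1/6*pi_3
with normalization: pi_1 + pi_2 + pi_3 = 1.

Using the first 2 balance equations plus normalization, the linear system A*pi = b is:
  [-5/6, 2/3, 1/3] . pi = 0
  [1/6, -5/6, 1/2] . pi = 0
  [1, 1, 1] . pi = 1

Solving yields:
  pi_1 = 11/30
  pi_2 = 17/60
  pi_3 = 7/20

Verification (pi * P):
  11/30*1/6 + 17/60*2/3 + 7/20*1/3 = 11/30 = pi_1  (ok)
  11/30*1/6 + 17/60*1/6 + 7/20*1/2 = 17/60 = pi_2  (ok)
  11/30*2/3 + 17/60*1/6 + 7/20*1/6 = 7/20 = pi_3  (ok)

Answer: 11/30 17/60 7/20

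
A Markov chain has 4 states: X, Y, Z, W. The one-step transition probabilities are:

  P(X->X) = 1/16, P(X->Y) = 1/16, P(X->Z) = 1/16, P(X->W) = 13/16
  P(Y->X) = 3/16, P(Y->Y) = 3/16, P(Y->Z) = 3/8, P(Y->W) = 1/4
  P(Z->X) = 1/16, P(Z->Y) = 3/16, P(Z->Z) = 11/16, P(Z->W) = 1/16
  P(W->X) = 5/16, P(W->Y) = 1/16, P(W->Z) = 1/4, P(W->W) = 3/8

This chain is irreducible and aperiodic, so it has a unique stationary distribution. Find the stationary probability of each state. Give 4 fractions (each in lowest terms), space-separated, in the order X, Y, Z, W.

Answer: 86/565 149/1130 239/565 331/1130

Derivation:
The stationary distribution satisfies pi = pi * P, i.e.:
  pi_X = 1/16*pi_X + 3/16*pi_Y + 1/16*pi_Z + 5/16*pi_W
  pi_Y = 1/16*pi_X + 3/16*pi_Y + 3/16*pi_Z + 1/16*pi_W
  pi_Z = 1/16*pi_X + 3/8*pi_Y + 11/16*pi_Z + 1/4*pi_W
  pi_W = 13/16*pi_X + 1/4*pi_Y + 1/16*pi_Z + 3/8*pi_W
with normalization: pi_X + pi_Y + pi_Z + pi_W = 1.

Using the first 3 balance equations plus normalization, the linear system A*pi = b is:
  [-15/16, 3/16, 1/16, 5/16] . pi = 0
  [1/16, -13/16, 3/16, 1/16] . pi = 0
  [1/16, 3/8, -5/16, 1/4] . pi = 0
  [1, 1, 1, 1] . pi = 1

Solving yields:
  pi_X = 86/565
  pi_Y = 149/1130
  pi_Z = 239/565
  pi_W = 331/1130

Verification (pi * P):
  86/565*1/16 + 149/1130*3/16 + 239/565*1/16 + 331/1130*5/16 = 86/565 = pi_X  (ok)
  86/565*1/16 + 149/1130*3/16 + 239/565*3/16 + 331/1130*1/16 = 149/1130 = pi_Y  (ok)
  86/565*1/16 + 149/1130*3/8 + 239/565*11/16 + 331/1130*1/4 = 239/565 = pi_Z  (ok)
  86/565*13/16 + 149/1130*1/4 + 239/565*1/16 + 331/1130*3/8 = 331/1130 = pi_W  (ok)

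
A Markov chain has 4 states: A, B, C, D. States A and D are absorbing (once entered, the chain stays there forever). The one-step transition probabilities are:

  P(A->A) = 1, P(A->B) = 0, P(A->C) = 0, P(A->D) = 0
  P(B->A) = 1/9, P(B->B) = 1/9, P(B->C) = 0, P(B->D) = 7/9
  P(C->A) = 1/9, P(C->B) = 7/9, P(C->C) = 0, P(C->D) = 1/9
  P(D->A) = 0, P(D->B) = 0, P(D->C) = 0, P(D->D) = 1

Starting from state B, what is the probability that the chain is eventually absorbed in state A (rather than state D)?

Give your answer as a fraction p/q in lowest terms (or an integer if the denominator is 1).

Answer: 1/8

Derivation:
Let a_i = P(absorbed in A | start in state i).
Boundary conditions: a_A = 1, a_D = 0.
For each transient state i, a_i = sum_j P(i->j) * a_j:
  a_B = 1/9*a_A + 1/9*a_B + 0*a_C + 7/9*a_D
  a_C = 1/9*a_A + 7/9*a_B + 0*a_C + 1/9*a_D

Substituting a_A = 1 and a_D = 0, rearrange to (I - Q) a = r where r[i] = P(i -> A):
  [8/9, 0] . (a_B, a_C) = 1/9
  [-7/9, 1] . (a_B, a_C) = 1/9

Solving yields:
  a_B = 1/8
  a_C = 5/24

Starting state is B, so the absorption probability is a_B = 1/8.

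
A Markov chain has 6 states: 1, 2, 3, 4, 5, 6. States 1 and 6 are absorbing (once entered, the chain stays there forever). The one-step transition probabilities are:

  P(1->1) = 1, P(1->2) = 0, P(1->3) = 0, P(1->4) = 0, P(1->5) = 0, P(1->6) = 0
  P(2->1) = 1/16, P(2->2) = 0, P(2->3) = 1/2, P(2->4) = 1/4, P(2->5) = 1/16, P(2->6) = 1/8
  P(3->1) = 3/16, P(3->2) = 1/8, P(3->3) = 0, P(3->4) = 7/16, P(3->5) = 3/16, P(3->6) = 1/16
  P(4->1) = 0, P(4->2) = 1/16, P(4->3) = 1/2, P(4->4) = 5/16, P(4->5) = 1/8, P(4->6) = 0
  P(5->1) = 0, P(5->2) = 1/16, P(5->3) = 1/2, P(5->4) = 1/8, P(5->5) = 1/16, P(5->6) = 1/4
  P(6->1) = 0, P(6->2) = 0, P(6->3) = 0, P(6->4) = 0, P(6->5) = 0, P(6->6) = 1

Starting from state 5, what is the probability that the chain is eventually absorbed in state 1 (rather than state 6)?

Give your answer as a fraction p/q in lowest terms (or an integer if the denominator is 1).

Answer: 11/28

Derivation:
Let a_i = P(absorbed in 1 | start in state i).
Boundary conditions: a_1 = 1, a_6 = 0.
For each transient state i, a_i = sum_j P(i->j) * a_j:
  a_2 = 1/16*a_1 + 0*a_2 + 1/2*a_3 + 1/4*a_4 + 1/16*a_5 + 1/8*a_6
  a_3 = 3/16*a_1 + 1/8*a_2 + 0*a_3 + 7/16*a_4 + 3/16*a_5 + 1/16*a_6
  a_4 = 0*a_1 + 1/16*a_2 + 1/2*a_3 + 5/16*a_4 + 1/8*a_5 + 0*a_6
  a_5 = 0*a_1 + 1/16*a_2 + 1/2*a_3 + 1/8*a_4 + 1/16*a_5 + 1/4*a_6

Substituting a_1 = 1 and a_6 = 0, rearrange to (I - Q) a = r where r[i] = P(i -> 1):
  [1, -1/2, -1/4, -1/16] . (a_2, a_3, a_4, a_5) = 1/16
  [-1/8, 1, -7/16, -3/16] . (a_2, a_3, a_4, a_5) = 3/16
  [-1/16, -1/2, 11/16, -1/8] . (a_2, a_3, a_4, a_5) = 0
  [-1/16, -1/2, -1/8, 15/16] . (a_2, a_3, a_4, a_5) = 0

Solving yields:
  a_2 = 89/182
  a_3 = 1593/2912
  a_4 = 187/364
  a_5 = 11/28

Starting state is 5, so the absorption probability is a_5 = 11/28.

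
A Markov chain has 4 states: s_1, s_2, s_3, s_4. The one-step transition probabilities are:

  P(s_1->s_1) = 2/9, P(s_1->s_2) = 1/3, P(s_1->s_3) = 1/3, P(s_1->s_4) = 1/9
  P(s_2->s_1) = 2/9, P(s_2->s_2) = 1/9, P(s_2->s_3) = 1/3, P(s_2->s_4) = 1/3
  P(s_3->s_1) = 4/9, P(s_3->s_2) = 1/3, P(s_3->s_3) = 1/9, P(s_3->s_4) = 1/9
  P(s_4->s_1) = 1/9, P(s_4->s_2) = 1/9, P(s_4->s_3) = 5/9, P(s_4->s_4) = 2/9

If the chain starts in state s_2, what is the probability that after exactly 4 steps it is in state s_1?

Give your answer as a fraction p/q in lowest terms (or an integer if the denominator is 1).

Answer: 1759/6561

Derivation:
Computing P^4 by repeated multiplication:
P^1 =
  s_1: [2/9, 1/3, 1/3, 1/9]
  s_2: [2/9, 1/9, 1/3, 1/3]
  s_3: [4/9, 1/3, 1/9, 1/9]
  s_4: [1/9, 1/9, 5/9, 2/9]
P^2 =
  s_1: [23/81, 19/81, 23/81, 16/81]
  s_2: [7/27, 19/81, 1/3, 14/81]
  s_3: [19/81, 19/81, 1/3, 16/81]
  s_4: [26/81, 7/27, 7/27, 13/81]
P^3 =
  s_1: [64/243, 173/729, 229/729, 5/27]
  s_2: [202/729, 59/243, 217/729, 133/729]
  s_3: [200/729, 173/729, 221/729, 5/27]
  s_4: [191/729, 175/729, 227/729, 136/729]
P^4 =
  s_1: [1781/6561, 1571/6561, 1999/6561, 1210/6561]
  s_2: [1759/6561, 1567/6561, 673/2187, 1216/6561]
  s_3: [1765/6561, 1571/6561, 2015/6561, 1210/6561]
  s_4: [592/2187, 1565/6561, 2005/6561, 5/27]

(P^4)[s_2 -> s_1] = 1759/6561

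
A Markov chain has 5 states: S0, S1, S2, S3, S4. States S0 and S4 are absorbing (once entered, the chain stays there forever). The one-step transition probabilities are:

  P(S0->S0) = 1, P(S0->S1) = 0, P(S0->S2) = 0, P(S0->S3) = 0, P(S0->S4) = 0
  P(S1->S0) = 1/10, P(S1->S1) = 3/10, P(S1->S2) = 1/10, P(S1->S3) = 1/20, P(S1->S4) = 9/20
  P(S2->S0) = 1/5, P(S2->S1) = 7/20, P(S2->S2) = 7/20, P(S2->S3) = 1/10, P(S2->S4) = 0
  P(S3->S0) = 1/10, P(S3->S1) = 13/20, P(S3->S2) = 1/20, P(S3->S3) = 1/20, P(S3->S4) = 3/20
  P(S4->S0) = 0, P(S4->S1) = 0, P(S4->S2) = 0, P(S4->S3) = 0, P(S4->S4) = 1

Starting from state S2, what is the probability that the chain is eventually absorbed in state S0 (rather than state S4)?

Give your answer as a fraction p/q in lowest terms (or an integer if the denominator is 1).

Let a_i = P(absorbed in S0 | start in state i).
Boundary conditions: a_S0 = 1, a_S4 = 0.
For each transient state i, a_i = sum_j P(i->j) * a_j:
  a_S1 = 1/10*a_S0 + 3/10*a_S1 + 1/10*a_S2 + 1/20*a_S3 + 9/20*a_S4
  a_S2 = 1/5*a_S0 + 7/20*a_S1 + 7/20*a_S2 + 1/10*a_S3 + 0*a_S4
  a_S3 = 1/10*a_S0 + 13/20*a_S1 + 1/20*a_S2 + 1/20*a_S3 + 3/20*a_S4

Substituting a_S0 = 1 and a_S4 = 0, rearrange to (I - Q) a = r where r[i] = P(i -> S0):
  [7/10, -1/10, -1/20] . (a_S1, a_S2, a_S3) = 1/10
  [-7/20, 13/20, -1/10] . (a_S1, a_S2, a_S3) = 1/5
  [-13/20, -1/20, 19/20] . (a_S1, a_S2, a_S3) = 1/10

Solving yields:
  a_S1 = 85/367
  a_S2 = 175/367
  a_S3 = 106/367

Starting state is S2, so the absorption probability is a_S2 = 175/367.

Answer: 175/367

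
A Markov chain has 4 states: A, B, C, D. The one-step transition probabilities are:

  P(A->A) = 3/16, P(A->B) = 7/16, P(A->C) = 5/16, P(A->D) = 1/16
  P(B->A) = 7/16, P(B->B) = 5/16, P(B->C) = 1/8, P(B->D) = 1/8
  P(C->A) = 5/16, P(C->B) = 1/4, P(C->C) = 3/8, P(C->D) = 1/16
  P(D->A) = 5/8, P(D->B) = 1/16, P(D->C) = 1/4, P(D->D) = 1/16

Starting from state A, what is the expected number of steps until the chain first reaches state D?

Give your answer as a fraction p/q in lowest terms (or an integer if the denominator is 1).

Answer: 464/39

Derivation:
Let h_i = expected steps to first reach D from state i.
Boundary: h_D = 0.
First-step equations for the other states:
  h_A = 1 + 3/16*h_A + 7/16*h_B + 5/16*h_C + 1/16*h_D
  h_B = 1 + 7/16*h_A + 5/16*h_B + 1/8*h_C + 1/8*h_D
  h_C = 1 + 5/16*h_A + 1/4*h_B + 3/8*h_C + 1/16*h_D

Substituting h_D = 0 and rearranging gives the linear system (I - Q) h = 1:
  [13/16, -7/16, -5/16] . (h_A, h_B, h_C) = 1
  [-7/16, 11/16, -1/8] . (h_A, h_B, h_C) = 1
  [-5/16, -1/4, 5/8] . (h_A, h_B, h_C) = 1

Solving yields:
  h_A = 464/39
  h_B = 1312/117
  h_C = 1408/117

Starting state is A, so the expected hitting time is h_A = 464/39.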